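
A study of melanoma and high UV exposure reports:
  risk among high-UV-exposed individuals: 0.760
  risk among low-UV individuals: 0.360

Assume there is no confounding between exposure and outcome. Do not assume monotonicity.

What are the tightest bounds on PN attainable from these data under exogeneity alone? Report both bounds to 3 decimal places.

0.526 ≤ PN ≤ 0.842

Let p₁ = 0.76, p₀ = 0.36.
Under exogeneity alone the bounds on PN are max{0,(p₁−p₀)/p₁} ≤ PN ≤ min{1,(1−p₀)/p₁}.
  lower = (p₁ − p₀)/p₁ = 0.4 / 0.76 ≈ 0.5263
  upper = min{1, (1 − p₀)/p₁} = 0.64 / 0.76 ≈ 0.8421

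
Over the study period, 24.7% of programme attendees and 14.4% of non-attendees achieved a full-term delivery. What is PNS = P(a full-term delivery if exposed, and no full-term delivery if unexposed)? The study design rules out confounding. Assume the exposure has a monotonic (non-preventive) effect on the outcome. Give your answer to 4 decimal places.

p₁ = 0.247, p₀ = 0.144.
Under exogeneity and monotonicity, PNS = p₁ − p₀.
PNS = 0.247 − 0.144 = 0.103

PNS ≈ 0.1030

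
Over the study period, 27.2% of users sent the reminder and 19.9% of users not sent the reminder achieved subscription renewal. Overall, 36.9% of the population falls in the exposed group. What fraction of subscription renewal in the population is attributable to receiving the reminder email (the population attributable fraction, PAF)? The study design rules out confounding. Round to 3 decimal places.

p₁ = 0.272, p₀ = 0.199.
Overall risk P(Y=1) = π·p₁ + (1−π)·p₀ = 0.369×0.272 + 0.631×0.199 = 0.22594.
Under exogeneity, PAF = [P(Y=1) − p₀] / P(Y=1).
PAF = (0.22594 − 0.199) / 0.22594 ≈ 0.1192

PAF ≈ 0.119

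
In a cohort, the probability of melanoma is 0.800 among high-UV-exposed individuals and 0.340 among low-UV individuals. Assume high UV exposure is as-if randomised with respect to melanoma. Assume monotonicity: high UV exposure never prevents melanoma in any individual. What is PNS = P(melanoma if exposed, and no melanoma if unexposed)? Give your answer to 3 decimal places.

Let p₁ = 0.8, p₀ = 0.34.
Under exogeneity and monotonicity, PNS = p₁ − p₀.
PNS = 0.8 − 0.34 = 0.46

PNS ≈ 0.460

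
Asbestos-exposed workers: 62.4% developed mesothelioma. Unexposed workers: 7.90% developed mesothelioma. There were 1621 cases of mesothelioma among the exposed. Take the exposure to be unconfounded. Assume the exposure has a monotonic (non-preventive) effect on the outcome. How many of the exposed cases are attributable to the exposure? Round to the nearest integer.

p₁ = 0.624, p₀ = 0.079.
PN = (p₁ − p₀)/p₁ = (0.624 − 0.079) / 0.624 ≈ 0.87340.
Attributable cases ≈ PN × (exposed cases) = 0.87340 × 1621 ≈ 1415.78.

about 1416 cases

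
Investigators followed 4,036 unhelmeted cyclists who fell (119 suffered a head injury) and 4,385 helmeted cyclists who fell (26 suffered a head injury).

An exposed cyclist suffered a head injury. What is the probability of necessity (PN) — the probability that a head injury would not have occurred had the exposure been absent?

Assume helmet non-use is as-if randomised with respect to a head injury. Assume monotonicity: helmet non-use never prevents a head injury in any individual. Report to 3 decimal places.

p₁ = P(outcome | exposed) = 119/4036 = 0.029485
p₀ = P(outcome | unexposed) = 26/4385 = 0.0059293
Under exogeneity and monotonicity, PN = (p₁ − p₀) / p₁.
PN = (0.029485 − 0.0059293) / 0.029485 = 0.023555 / 0.029485 ≈ 0.7989

PN ≈ 0.799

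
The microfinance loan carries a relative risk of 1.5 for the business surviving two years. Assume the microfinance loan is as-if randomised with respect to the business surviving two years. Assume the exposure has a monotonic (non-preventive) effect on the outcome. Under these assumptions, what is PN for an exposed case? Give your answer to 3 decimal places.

PN ≈ 0.333

Under exogeneity and monotonicity, PN = (RR − 1) / RR = 1 − 1/RR.
PN = (1.5 − 1) / 1.5 = 0.5 / 1.5 ≈ 0.3333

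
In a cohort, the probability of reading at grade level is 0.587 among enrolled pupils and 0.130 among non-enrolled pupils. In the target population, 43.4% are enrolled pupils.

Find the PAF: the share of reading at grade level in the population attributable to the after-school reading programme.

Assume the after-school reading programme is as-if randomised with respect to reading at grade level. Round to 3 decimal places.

PAF ≈ 0.604

Let p₁ = 0.587, p₀ = 0.13.
Overall risk P(Y=1) = π·p₁ + (1−π)·p₀ = 0.434×0.587 + 0.566×0.13 = 0.32834.
Under exogeneity, PAF = [P(Y=1) − p₀] / P(Y=1).
PAF = (0.32834 − 0.13) / 0.32834 ≈ 0.6041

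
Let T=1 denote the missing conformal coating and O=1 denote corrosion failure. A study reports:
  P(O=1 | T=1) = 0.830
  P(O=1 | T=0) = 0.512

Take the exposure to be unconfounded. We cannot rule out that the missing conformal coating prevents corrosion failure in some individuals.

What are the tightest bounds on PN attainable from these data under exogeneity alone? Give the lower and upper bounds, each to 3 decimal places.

Let p₁ = 0.83, p₀ = 0.512.
Under exogeneity alone the bounds on PN are max{0,(p₁−p₀)/p₁} ≤ PN ≤ min{1,(1−p₀)/p₁}.
  lower = (p₁ − p₀)/p₁ = 0.318 / 0.83 ≈ 0.3831
  upper = min{1, (1 − p₀)/p₁} = 0.488 / 0.83 ≈ 0.5880

0.383 ≤ PN ≤ 0.588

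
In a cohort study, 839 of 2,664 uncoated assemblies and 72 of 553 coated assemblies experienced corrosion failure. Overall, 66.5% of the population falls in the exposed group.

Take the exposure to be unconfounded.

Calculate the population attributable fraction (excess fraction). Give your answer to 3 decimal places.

p₁ = P(outcome | exposed) = 839/2664 = 0.31494
p₀ = P(outcome | unexposed) = 72/553 = 0.1302
Overall risk P(Y=1) = π·p₁ + (1−π)·p₀ = 0.665×0.31494 + 0.335×0.1302 = 0.25305.
Under exogeneity, PAF = [P(Y=1) − p₀] / P(Y=1).
PAF = (0.25305 − 0.1302) / 0.25305 ≈ 0.4855

PAF ≈ 0.485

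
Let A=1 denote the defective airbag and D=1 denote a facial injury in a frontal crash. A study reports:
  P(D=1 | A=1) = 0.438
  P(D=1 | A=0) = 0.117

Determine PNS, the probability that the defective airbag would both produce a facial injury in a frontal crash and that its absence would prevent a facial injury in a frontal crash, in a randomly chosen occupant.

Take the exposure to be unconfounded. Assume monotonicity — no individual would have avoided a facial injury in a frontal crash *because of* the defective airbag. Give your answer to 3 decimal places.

Let p₁ = 0.438, p₀ = 0.117.
Under exogeneity and monotonicity, PNS = p₁ − p₀.
PNS = 0.438 − 0.117 = 0.321

PNS ≈ 0.321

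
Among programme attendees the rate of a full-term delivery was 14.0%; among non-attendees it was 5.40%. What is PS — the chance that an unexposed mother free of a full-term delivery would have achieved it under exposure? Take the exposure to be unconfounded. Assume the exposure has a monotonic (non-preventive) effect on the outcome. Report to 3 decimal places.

p₁ = 0.14, p₀ = 0.054.
Under exogeneity and monotonicity, PS = (p₁ − p₀) / (1 − p₀).
PS = (0.14 − 0.054) / (1 − 0.054) = 0.086 / 0.946 ≈ 0.0909

PS ≈ 0.091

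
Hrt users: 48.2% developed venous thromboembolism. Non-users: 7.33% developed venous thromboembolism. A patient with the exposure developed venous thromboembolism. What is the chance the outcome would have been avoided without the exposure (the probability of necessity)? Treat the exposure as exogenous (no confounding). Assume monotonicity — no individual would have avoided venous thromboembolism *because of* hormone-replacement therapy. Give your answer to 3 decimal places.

PN ≈ 0.848

p₁ = 0.482, p₀ = 0.0733.
Under exogeneity and monotonicity, PN = (p₁ − p₀) / p₁.
PN = (0.482 − 0.0733) / 0.482 = 0.4087 / 0.482 ≈ 0.8479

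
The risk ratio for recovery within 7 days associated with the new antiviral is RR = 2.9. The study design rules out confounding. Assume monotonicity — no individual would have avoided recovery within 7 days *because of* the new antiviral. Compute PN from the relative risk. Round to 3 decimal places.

Under exogeneity and monotonicity, PN = (RR − 1) / RR = 1 − 1/RR.
PN = (2.9 − 1) / 2.9 = 1.9 / 2.9 ≈ 0.6552

PN ≈ 0.655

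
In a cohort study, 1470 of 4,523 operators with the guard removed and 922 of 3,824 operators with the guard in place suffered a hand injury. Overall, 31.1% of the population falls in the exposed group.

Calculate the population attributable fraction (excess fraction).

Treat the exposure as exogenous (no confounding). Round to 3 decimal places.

PAF ≈ 0.098

p₁ = P(outcome | exposed) = 1470/4523 = 0.32501
p₀ = P(outcome | unexposed) = 922/3824 = 0.24111
Overall risk P(Y=1) = π·p₁ + (1−π)·p₀ = 0.311×0.32501 + 0.689×0.24111 = 0.2672.
Under exogeneity, PAF = [P(Y=1) − p₀] / P(Y=1).
PAF = (0.2672 − 0.24111) / 0.2672 ≈ 0.0976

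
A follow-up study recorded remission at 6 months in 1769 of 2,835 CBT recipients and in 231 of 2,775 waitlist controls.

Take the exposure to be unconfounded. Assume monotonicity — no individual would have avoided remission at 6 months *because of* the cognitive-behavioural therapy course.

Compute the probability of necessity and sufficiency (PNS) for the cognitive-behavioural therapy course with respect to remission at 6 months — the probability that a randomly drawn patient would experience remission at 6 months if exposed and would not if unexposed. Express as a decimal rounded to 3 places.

PNS ≈ 0.541

p₁ = P(outcome | exposed) = 1769/2835 = 0.62399
p₀ = P(outcome | unexposed) = 231/2775 = 0.083243
Under exogeneity and monotonicity, PNS = p₁ − p₀.
PNS = 0.62399 − 0.083243 = 0.54074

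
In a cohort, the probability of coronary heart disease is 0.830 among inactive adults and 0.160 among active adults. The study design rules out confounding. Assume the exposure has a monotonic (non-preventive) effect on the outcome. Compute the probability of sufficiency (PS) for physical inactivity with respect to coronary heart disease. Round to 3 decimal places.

PS ≈ 0.798

Let p₁ = 0.83, p₀ = 0.16.
Under exogeneity and monotonicity, PS = (p₁ − p₀) / (1 − p₀).
PS = (0.83 − 0.16) / (1 − 0.16) = 0.67 / 0.84 ≈ 0.7976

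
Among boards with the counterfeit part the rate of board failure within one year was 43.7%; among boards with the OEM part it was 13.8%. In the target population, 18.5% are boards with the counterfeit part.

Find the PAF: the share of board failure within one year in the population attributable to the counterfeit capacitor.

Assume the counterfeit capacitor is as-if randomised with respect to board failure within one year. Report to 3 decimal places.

PAF ≈ 0.286

p₁ = 0.437, p₀ = 0.138.
Overall risk P(Y=1) = π·p₁ + (1−π)·p₀ = 0.185×0.437 + 0.815×0.138 = 0.19332.
Under exogeneity, PAF = [P(Y=1) − p₀] / P(Y=1).
PAF = (0.19332 − 0.138) / 0.19332 ≈ 0.2861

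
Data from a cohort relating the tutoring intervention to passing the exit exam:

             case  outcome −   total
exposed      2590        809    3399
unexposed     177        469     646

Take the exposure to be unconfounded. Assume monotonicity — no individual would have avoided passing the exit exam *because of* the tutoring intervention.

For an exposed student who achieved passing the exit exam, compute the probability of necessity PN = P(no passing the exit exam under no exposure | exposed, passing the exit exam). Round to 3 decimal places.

p₁ = P(outcome | exposed) = 2590/3399 = 0.76199
p₀ = P(outcome | unexposed) = 177/646 = 0.27399
Under exogeneity and monotonicity, PN = (p₁ − p₀)/p₁.
PN = (0.76199 − 0.27399) / 0.76199 ≈ 0.6404

PN ≈ 0.640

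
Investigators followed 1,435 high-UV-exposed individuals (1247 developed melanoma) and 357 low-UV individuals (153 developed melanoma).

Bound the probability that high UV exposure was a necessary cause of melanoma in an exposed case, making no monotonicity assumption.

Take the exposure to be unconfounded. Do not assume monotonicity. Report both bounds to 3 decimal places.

p₁ = P(outcome | exposed) = 1247/1435 = 0.86899
p₀ = P(outcome | unexposed) = 153/357 = 0.42857
Under exogeneity alone the bounds on PN are max{0,(p₁−p₀)/p₁} ≤ PN ≤ min{1,(1−p₀)/p₁}.
  lower = (p₁ − p₀)/p₁ = 0.44042 / 0.86899 ≈ 0.5068
  upper = min{1, (1 − p₀)/p₁} = 0.57143 / 0.86899 ≈ 0.6576

0.507 ≤ PN ≤ 0.658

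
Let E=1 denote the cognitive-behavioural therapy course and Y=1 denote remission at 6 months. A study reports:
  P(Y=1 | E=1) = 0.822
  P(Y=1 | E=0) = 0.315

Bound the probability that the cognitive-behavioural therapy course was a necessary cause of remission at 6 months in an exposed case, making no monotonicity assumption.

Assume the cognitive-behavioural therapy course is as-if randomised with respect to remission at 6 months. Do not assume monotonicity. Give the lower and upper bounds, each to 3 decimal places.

Let p₁ = 0.822, p₀ = 0.315.
Under exogeneity alone the bounds on PN are max{0,(p₁−p₀)/p₁} ≤ PN ≤ min{1,(1−p₀)/p₁}.
  lower = (p₁ − p₀)/p₁ = 0.507 / 0.822 ≈ 0.6168
  upper = min{1, (1 − p₀)/p₁} = 0.685 / 0.822 ≈ 0.8333

0.617 ≤ PN ≤ 0.833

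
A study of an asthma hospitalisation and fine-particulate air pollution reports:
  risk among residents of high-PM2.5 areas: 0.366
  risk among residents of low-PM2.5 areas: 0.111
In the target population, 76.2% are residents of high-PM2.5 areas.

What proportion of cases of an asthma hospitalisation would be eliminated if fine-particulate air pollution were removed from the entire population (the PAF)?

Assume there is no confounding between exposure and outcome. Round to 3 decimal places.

PAF ≈ 0.636

Let p₁ = 0.366, p₀ = 0.111.
Overall risk P(Y=1) = π·p₁ + (1−π)·p₀ = 0.762×0.366 + 0.238×0.111 = 0.30531.
Under exogeneity, PAF = [P(Y=1) − p₀] / P(Y=1).
PAF = (0.30531 − 0.111) / 0.30531 ≈ 0.6364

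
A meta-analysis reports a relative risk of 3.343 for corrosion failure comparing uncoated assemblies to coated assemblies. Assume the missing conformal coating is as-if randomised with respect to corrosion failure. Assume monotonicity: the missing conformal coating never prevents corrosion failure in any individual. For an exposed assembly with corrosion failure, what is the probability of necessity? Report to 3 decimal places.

PN ≈ 0.701

Under exogeneity and monotonicity, PN = (RR − 1) / RR = 1 − 1/RR.
PN = (3.343 − 1) / 3.343 = 2.343 / 3.343 ≈ 0.7009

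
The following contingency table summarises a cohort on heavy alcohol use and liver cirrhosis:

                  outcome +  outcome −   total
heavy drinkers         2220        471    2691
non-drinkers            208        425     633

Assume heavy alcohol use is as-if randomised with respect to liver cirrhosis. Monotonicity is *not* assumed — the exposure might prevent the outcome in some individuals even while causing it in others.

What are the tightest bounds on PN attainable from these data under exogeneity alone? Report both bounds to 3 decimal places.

0.602 ≤ PN ≤ 0.814

p₁ = P(outcome | exposed) = 2220/2691 = 0.82497
p₀ = P(outcome | unexposed) = 208/633 = 0.32859
Under exogeneity alone the bounds on PN are max{0,(p₁−p₀)/p₁} ≤ PN ≤ min{1,(1−p₀)/p₁}.
  lower = (p₁ − p₀)/p₁ = 0.49638 / 0.82497 ≈ 0.6017
  upper = min{1, (1 − p₀)/p₁} = 0.67141 / 0.82497 ≈ 0.8139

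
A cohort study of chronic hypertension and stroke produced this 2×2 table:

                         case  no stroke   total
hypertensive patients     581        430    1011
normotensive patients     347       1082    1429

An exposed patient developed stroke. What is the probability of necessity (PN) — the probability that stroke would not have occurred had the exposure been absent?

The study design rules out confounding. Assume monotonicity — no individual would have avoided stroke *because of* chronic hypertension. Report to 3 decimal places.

p₁ = P(outcome | exposed) = 581/1011 = 0.57468
p₀ = P(outcome | unexposed) = 347/1429 = 0.24283
Under exogeneity and monotonicity, PN = (p₁ − p₀) / p₁.
PN = (0.57468 − 0.24283) / 0.57468 = 0.33185 / 0.57468 ≈ 0.5775

PN ≈ 0.577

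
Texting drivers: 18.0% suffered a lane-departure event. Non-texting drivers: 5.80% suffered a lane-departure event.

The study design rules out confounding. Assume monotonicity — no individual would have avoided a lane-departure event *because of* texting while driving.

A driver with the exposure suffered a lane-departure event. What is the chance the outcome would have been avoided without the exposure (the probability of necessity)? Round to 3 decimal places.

p₁ = 0.18, p₀ = 0.058.
Under exogeneity and monotonicity, PN = (p₁ − p₀) / p₁.
PN = (0.18 − 0.058) / 0.18 = 0.122 / 0.18 ≈ 0.6778

PN ≈ 0.678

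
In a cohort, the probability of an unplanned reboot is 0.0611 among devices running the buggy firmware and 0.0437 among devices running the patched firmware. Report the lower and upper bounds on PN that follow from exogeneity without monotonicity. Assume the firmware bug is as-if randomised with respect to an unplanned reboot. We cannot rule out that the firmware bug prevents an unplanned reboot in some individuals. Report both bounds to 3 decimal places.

Let p₁ = 0.0611, p₀ = 0.0437.
Under exogeneity alone the bounds on PN are max{0,(p₁−p₀)/p₁} ≤ PN ≤ min{1,(1−p₀)/p₁}.
  lower = (p₁ − p₀)/p₁ = 0.0174 / 0.0611 ≈ 0.2848
  upper = min{1, (1 − p₀)/p₁} = 0.9563 / 0.0611 ≈ 15.6514 → capped at 1

0.285 ≤ PN ≤ 1.000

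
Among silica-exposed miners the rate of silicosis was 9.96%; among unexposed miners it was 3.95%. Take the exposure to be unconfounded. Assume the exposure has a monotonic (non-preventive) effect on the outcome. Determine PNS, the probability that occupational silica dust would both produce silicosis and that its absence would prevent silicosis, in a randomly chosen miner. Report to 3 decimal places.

PNS ≈ 0.060

p₁ = 0.0996, p₀ = 0.0395.
Under exogeneity and monotonicity, PNS = p₁ − p₀.
PNS = 0.0996 − 0.0395 = 0.0601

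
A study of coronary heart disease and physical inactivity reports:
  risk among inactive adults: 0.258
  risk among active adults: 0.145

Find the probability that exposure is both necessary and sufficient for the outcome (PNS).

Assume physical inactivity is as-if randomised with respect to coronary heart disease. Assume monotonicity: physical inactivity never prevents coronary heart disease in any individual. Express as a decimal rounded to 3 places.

Let p₁ = 0.258, p₀ = 0.145.
Under exogeneity and monotonicity, PNS = p₁ − p₀.
PNS = 0.258 − 0.145 = 0.113

PNS ≈ 0.113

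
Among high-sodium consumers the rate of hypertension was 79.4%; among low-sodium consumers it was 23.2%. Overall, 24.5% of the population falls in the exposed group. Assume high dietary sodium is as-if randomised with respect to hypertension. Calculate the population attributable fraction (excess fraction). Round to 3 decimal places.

PAF ≈ 0.372

p₁ = 0.794, p₀ = 0.232.
Overall risk P(Y=1) = π·p₁ + (1−π)·p₀ = 0.245×0.794 + 0.755×0.232 = 0.36969.
Under exogeneity, PAF = [P(Y=1) − p₀] / P(Y=1).
PAF = (0.36969 − 0.232) / 0.36969 ≈ 0.3724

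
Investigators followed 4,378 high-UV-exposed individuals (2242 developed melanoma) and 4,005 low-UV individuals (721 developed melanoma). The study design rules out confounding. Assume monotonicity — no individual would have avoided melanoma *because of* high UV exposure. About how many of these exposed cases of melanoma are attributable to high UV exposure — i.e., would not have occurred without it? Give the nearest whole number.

p₁ = P(outcome | exposed) = 2242/4378 = 0.51211
p₀ = P(outcome | unexposed) = 721/4005 = 0.18002
PN = (p₁ − p₀)/p₁ = (0.51211 − 0.18002) / 0.51211 ≈ 0.64846.
Attributable cases ≈ PN × (exposed cases) = 0.64846 × 2242 ≈ 1453.85.

about 1454 cases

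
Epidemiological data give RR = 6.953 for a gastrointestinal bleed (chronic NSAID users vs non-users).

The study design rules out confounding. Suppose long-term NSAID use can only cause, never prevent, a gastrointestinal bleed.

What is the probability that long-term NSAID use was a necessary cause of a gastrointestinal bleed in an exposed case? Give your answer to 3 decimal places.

PN ≈ 0.856

Under exogeneity and monotonicity, PN = (RR − 1) / RR = 1 − 1/RR.
PN = (6.953 − 1) / 6.953 = 5.953 / 6.953 ≈ 0.8562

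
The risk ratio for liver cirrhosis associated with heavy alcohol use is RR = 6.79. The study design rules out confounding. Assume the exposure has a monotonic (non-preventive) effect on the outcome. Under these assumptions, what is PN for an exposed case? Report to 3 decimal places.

PN ≈ 0.853

Under exogeneity and monotonicity, PN = (RR − 1) / RR = 1 − 1/RR.
PN = (6.79 − 1) / 6.79 = 5.79 / 6.79 ≈ 0.8527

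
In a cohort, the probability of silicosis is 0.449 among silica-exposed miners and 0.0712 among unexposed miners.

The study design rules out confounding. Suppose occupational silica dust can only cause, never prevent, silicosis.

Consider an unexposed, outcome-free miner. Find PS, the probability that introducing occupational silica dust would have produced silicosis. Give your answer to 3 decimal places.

Let p₁ = 0.449, p₀ = 0.0712.
Under exogeneity and monotonicity, PS = (p₁ − p₀) / (1 − p₀).
PS = (0.449 − 0.0712) / (1 − 0.0712) = 0.3778 / 0.9288 ≈ 0.4068

PS ≈ 0.407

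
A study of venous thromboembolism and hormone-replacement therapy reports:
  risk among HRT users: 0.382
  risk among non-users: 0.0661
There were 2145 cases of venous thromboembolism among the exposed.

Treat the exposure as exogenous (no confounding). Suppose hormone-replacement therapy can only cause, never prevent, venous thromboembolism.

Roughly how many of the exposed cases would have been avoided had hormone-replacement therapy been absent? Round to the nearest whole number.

Let p₁ = 0.382, p₀ = 0.0661.
PN = (p₁ − p₀)/p₁ = (0.382 − 0.0661) / 0.382 ≈ 0.82696.
Attributable cases ≈ PN × (exposed cases) = 0.82696 × 2145 ≈ 1773.84.

about 1774 cases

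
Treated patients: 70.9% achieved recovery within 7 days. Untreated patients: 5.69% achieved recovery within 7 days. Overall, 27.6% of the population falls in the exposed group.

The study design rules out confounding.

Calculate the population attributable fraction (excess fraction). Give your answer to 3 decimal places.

PAF ≈ 0.760

p₁ = 0.709, p₀ = 0.0569.
Overall risk P(Y=1) = π·p₁ + (1−π)·p₀ = 0.276×0.709 + 0.724×0.0569 = 0.23688.
Under exogeneity, PAF = [P(Y=1) − p₀] / P(Y=1).
PAF = (0.23688 − 0.0569) / 0.23688 ≈ 0.7598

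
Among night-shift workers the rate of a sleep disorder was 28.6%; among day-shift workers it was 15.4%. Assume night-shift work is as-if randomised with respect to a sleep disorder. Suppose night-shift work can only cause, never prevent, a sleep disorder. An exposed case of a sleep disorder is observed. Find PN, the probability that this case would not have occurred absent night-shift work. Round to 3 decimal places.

PN ≈ 0.462

p₁ = 0.286, p₀ = 0.154.
Under exogeneity and monotonicity, PN = (p₁ − p₀) / p₁.
PN = (0.286 − 0.154) / 0.286 = 0.132 / 0.286 ≈ 0.4615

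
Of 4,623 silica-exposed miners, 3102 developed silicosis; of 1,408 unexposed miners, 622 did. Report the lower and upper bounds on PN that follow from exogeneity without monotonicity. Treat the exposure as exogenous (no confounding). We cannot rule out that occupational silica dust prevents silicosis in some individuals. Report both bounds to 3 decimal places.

p₁ = P(outcome | exposed) = 3102/4623 = 0.67099
p₀ = P(outcome | unexposed) = 622/1408 = 0.44176
Under exogeneity alone the bounds on PN are max{0,(p₁−p₀)/p₁} ≤ PN ≤ min{1,(1−p₀)/p₁}.
  lower = (p₁ − p₀)/p₁ = 0.22923 / 0.67099 ≈ 0.3416
  upper = min{1, (1 − p₀)/p₁} = 0.55824 / 0.67099 ≈ 0.8320

0.342 ≤ PN ≤ 0.832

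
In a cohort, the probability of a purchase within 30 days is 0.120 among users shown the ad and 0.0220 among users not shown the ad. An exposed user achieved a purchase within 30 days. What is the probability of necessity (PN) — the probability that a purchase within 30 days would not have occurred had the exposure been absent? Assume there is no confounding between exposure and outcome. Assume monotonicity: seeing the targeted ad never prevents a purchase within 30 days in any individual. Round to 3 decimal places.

Let p₁ = 0.12, p₀ = 0.022.
Under exogeneity and monotonicity, PN = (p₁ − p₀) / p₁.
PN = (0.12 − 0.022) / 0.12 = 0.098 / 0.12 ≈ 0.8167

PN ≈ 0.817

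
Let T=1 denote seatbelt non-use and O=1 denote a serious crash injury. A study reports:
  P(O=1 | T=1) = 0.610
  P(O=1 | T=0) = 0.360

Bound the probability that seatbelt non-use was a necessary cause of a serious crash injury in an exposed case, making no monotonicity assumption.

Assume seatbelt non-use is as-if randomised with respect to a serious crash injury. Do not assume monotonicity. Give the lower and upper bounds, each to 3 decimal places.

Let p₁ = 0.61, p₀ = 0.36.
Under exogeneity alone the bounds on PN are max{0,(p₁−p₀)/p₁} ≤ PN ≤ min{1,(1−p₀)/p₁}.
  lower = (p₁ − p₀)/p₁ = 0.25 / 0.61 ≈ 0.4098
  upper = min{1, (1 − p₀)/p₁} = 0.64 / 0.61 ≈ 1.0492 → capped at 1

0.410 ≤ PN ≤ 1.000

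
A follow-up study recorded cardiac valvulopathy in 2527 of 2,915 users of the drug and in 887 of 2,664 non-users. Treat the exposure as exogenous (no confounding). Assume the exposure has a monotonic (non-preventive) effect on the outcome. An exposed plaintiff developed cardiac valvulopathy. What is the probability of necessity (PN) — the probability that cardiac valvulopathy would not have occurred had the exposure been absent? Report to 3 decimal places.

p₁ = P(outcome | exposed) = 2527/2915 = 0.8669
p₀ = P(outcome | unexposed) = 887/2664 = 0.33296
Under exogeneity and monotonicity, PN = (p₁ − p₀) / p₁.
PN = (0.8669 − 0.33296) / 0.8669 = 0.53394 / 0.8669 ≈ 0.6159

PN ≈ 0.616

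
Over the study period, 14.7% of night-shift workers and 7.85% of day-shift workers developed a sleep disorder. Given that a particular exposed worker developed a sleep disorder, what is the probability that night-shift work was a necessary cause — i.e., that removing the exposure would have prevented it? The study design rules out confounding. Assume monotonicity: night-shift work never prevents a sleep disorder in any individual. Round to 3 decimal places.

p₁ = 0.147, p₀ = 0.0785.
Under exogeneity and monotonicity, PN = (p₁ − p₀) / p₁.
PN = (0.147 − 0.0785) / 0.147 = 0.0685 / 0.147 ≈ 0.4660

PN ≈ 0.466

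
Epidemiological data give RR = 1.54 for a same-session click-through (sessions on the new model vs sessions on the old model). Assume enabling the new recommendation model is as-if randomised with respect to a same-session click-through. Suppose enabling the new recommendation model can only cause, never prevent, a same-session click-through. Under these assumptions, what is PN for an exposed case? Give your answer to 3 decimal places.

Under exogeneity and monotonicity, PN = (RR − 1) / RR = 1 − 1/RR.
PN = (1.54 − 1) / 1.54 = 0.54 / 1.54 ≈ 0.3506

PN ≈ 0.351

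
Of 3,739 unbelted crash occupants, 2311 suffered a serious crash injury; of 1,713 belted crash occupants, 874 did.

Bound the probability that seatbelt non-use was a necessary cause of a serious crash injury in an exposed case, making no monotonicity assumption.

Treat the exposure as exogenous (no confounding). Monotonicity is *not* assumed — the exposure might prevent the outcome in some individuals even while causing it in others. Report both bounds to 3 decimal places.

0.175 ≤ PN ≤ 0.792

p₁ = P(outcome | exposed) = 2311/3739 = 0.61808
p₀ = P(outcome | unexposed) = 874/1713 = 0.51022
Under exogeneity alone the bounds on PN are max{0,(p₁−p₀)/p₁} ≤ PN ≤ min{1,(1−p₀)/p₁}.
  lower = (p₁ − p₀)/p₁ = 0.10786 / 0.61808 ≈ 0.1745
  upper = min{1, (1 − p₀)/p₁} = 0.48978 / 0.61808 ≈ 0.7924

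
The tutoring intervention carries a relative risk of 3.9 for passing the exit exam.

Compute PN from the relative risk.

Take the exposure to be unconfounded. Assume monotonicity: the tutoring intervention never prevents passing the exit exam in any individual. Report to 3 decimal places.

PN ≈ 0.744

Under exogeneity and monotonicity, PN = (RR − 1) / RR = 1 − 1/RR.
PN = (3.9 − 1) / 3.9 = 2.9 / 3.9 ≈ 0.7436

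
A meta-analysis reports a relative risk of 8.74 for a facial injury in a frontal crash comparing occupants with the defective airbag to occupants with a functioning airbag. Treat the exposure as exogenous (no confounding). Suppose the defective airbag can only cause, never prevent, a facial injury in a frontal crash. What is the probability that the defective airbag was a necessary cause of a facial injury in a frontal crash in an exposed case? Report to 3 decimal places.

Under exogeneity and monotonicity, PN = (RR − 1) / RR = 1 − 1/RR.
PN = (8.74 − 1) / 8.74 = 7.74 / 8.74 ≈ 0.8856

PN ≈ 0.886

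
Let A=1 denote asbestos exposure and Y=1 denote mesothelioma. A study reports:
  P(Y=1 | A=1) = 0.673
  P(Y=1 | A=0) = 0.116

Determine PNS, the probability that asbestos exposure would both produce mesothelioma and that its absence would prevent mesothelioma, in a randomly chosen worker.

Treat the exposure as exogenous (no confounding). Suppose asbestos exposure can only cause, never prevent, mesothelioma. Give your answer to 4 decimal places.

PNS ≈ 0.5570

Let p₁ = 0.673, p₀ = 0.116.
Under exogeneity and monotonicity, PNS = p₁ − p₀.
PNS = 0.673 − 0.116 = 0.557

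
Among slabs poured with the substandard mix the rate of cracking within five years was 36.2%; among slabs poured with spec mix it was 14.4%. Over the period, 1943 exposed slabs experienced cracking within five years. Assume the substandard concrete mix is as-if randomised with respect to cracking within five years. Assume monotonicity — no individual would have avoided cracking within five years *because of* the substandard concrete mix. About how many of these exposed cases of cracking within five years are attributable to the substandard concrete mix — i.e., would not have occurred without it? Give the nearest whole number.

about 1170 cases

p₁ = 0.362, p₀ = 0.144.
PN = (p₁ − p₀)/p₁ = (0.362 − 0.144) / 0.362 ≈ 0.60221.
Attributable cases ≈ PN × (exposed cases) = 0.60221 × 1943 ≈ 1170.09.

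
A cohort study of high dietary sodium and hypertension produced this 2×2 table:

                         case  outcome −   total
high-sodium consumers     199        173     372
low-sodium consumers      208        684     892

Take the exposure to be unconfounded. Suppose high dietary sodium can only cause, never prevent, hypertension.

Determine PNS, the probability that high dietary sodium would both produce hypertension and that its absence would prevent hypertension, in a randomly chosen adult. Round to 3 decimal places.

PNS ≈ 0.302

p₁ = P(outcome | exposed) = 199/372 = 0.53495
p₀ = P(outcome | unexposed) = 208/892 = 0.23318
Under exogeneity and monotonicity, PNS = p₁ − p₀.
PNS = 0.53495 − 0.23318 = 0.30176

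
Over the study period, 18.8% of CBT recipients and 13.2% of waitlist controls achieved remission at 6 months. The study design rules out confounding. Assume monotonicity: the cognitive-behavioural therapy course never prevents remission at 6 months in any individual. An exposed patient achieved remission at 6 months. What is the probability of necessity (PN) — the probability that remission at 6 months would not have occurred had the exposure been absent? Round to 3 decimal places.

p₁ = 0.188, p₀ = 0.132.
Under exogeneity and monotonicity, PN = (p₁ − p₀) / p₁.
PN = (0.188 − 0.132) / 0.188 = 0.056 / 0.188 ≈ 0.2979

PN ≈ 0.298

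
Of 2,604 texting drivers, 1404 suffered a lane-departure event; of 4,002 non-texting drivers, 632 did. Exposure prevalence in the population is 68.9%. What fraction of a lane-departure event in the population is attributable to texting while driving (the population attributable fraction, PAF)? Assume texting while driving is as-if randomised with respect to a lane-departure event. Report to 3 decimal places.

p₁ = P(outcome | exposed) = 1404/2604 = 0.53917
p₀ = P(outcome | unexposed) = 632/4002 = 0.15792
Overall risk P(Y=1) = π·p₁ + (1−π)·p₀ = 0.689×0.53917 + 0.311×0.15792 = 0.4206.
Under exogeneity, PAF = [P(Y=1) − p₀] / P(Y=1).
PAF = (0.4206 − 0.15792) / 0.4206 ≈ 0.6245

PAF ≈ 0.625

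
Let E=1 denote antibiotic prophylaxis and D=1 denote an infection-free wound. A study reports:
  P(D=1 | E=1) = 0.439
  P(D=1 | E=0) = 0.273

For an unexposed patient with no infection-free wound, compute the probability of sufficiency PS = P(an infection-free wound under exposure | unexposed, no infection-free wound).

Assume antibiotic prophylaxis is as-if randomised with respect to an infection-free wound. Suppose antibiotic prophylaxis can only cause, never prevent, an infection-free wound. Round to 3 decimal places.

PS ≈ 0.228

Let p₁ = 0.439, p₀ = 0.273.
Under exogeneity and monotonicity, PS = (p₁ − p₀) / (1 − p₀).
PS = (0.439 − 0.273) / (1 − 0.273) = 0.166 / 0.727 ≈ 0.2283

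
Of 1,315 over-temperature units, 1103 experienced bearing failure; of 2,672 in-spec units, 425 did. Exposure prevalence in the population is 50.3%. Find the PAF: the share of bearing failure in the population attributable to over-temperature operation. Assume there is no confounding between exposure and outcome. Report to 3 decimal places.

PAF ≈ 0.682

p₁ = P(outcome | exposed) = 1103/1315 = 0.83878
p₀ = P(outcome | unexposed) = 425/2672 = 0.15906
Overall risk P(Y=1) = π·p₁ + (1−π)·p₀ = 0.503×0.83878 + 0.497×0.15906 = 0.50096.
Under exogeneity, PAF = [P(Y=1) − p₀] / P(Y=1).
PAF = (0.50096 − 0.15906) / 0.50096 ≈ 0.6825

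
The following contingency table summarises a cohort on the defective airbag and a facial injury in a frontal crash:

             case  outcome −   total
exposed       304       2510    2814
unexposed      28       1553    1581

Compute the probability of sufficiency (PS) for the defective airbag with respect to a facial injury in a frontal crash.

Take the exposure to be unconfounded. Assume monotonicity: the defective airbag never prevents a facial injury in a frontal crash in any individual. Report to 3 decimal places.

PS ≈ 0.092

p₁ = P(outcome | exposed) = 304/2814 = 0.10803
p₀ = P(outcome | unexposed) = 28/1581 = 0.01771
Under exogeneity and monotonicity, PS = (p₁ − p₀) / (1 − p₀).
PS = (0.10803 − 0.01771) / (1 − 0.01771) = 0.090321 / 0.98229 ≈ 0.0919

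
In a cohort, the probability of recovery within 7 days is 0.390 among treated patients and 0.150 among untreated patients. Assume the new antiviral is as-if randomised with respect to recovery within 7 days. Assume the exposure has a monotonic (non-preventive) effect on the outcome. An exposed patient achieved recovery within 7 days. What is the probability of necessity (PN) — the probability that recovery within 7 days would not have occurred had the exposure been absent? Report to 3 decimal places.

PN ≈ 0.615

Let p₁ = 0.39, p₀ = 0.15.
Under exogeneity and monotonicity, PN = (p₁ − p₀) / p₁.
PN = (0.39 − 0.15) / 0.39 = 0.24 / 0.39 ≈ 0.6154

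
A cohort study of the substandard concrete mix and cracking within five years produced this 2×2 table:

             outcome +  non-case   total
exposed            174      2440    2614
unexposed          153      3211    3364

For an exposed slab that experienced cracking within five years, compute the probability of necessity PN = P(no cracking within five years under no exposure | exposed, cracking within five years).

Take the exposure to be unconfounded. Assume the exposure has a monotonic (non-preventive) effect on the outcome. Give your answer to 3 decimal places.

PN ≈ 0.317

p₁ = P(outcome | exposed) = 174/2614 = 0.066565
p₀ = P(outcome | unexposed) = 153/3364 = 0.045482
Under exogeneity and monotonicity, PN = (p₁ − p₀)/p₁.
PN = (0.066565 − 0.045482) / 0.066565 ≈ 0.3167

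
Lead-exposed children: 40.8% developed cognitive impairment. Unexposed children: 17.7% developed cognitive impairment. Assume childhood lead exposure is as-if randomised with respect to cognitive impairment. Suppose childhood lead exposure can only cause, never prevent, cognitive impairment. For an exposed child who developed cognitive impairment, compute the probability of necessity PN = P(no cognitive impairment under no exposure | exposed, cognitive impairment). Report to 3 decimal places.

p₁ = 0.408, p₀ = 0.177.
Under exogeneity and monotonicity, PN = (p₁ − p₀) / p₁.
PN = (0.408 − 0.177) / 0.408 = 0.231 / 0.408 ≈ 0.5662

PN ≈ 0.566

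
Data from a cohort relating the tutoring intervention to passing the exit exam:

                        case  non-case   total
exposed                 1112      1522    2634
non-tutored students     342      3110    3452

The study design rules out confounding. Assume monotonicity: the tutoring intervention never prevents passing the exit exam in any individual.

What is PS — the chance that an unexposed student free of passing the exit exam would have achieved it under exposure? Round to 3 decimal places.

p₁ = P(outcome | exposed) = 1112/2634 = 0.42217
p₀ = P(outcome | unexposed) = 342/3452 = 0.099073
Under exogeneity and monotonicity, PS = (p₁ − p₀)/(1 − p₀).
PS = (0.42217 − 0.099073) / 0.90093 ≈ 0.3586

PS ≈ 0.359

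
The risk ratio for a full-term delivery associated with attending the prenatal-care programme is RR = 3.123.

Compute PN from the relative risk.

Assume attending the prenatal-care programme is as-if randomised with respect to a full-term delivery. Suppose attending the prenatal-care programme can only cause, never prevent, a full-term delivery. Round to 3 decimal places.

Under exogeneity and monotonicity, PN = (RR − 1) / RR = 1 − 1/RR.
PN = (3.123 − 1) / 3.123 = 2.123 / 3.123 ≈ 0.6798

PN ≈ 0.680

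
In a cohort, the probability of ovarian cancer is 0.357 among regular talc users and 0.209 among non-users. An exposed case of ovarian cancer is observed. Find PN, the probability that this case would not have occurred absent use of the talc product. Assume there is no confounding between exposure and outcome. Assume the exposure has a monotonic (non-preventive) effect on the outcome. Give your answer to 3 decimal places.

Let p₁ = 0.357, p₀ = 0.209.
Under exogeneity and monotonicity, PN = (p₁ − p₀) / p₁.
PN = (0.357 − 0.209) / 0.357 = 0.148 / 0.357 ≈ 0.4146

PN ≈ 0.415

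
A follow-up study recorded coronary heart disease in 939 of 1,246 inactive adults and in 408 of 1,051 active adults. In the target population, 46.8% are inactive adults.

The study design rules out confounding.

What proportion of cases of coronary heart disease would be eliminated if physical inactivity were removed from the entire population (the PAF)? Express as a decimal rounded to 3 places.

PAF ≈ 0.306

p₁ = P(outcome | exposed) = 939/1246 = 0.75361
p₀ = P(outcome | unexposed) = 408/1051 = 0.3882
Overall risk P(Y=1) = π·p₁ + (1−π)·p₀ = 0.468×0.75361 + 0.532×0.3882 = 0.55921.
Under exogeneity, PAF = [P(Y=1) − p₀] / P(Y=1).
PAF = (0.55921 − 0.3882) / 0.55921 ≈ 0.3058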